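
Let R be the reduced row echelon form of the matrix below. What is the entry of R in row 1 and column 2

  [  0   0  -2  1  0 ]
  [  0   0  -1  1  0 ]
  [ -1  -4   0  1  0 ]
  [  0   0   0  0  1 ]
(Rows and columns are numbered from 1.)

4

ρ1 <-> ρ3
  [ -1  -4   0  1  0 ]
  [  0   0  -1  1  0 ]
  [  0   0  -2  1  0 ]
  [  0   0   0  0  1 ]
ρ1 := -1·ρ1
  [ 1  4   0  -1  0 ]
  [ 0  0  -1   1  0 ]
  [ 0  0  -2   1  0 ]
  [ 0  0   0   0  1 ]
ρ2 := -1·ρ2
  [ 1  4   0  -1  0 ]
  [ 0  0   1  -1  0 ]
  [ 0  0  -2   1  0 ]
  [ 0  0   0   0  1 ]
ρ3 := ρ3 + 2·ρ2
  [ 1  4  0  -1  0 ]
  [ 0  0  1  -1  0 ]
  [ 0  0  0  -1  0 ]
  [ 0  0  0   0  1 ]
ρ3 := -1·ρ3
  [ 1  4  0  -1  0 ]
  [ 0  0  1  -1  0 ]
  [ 0  0  0   1  0 ]
  [ 0  0  0   0  1 ]
ρ2 := ρ2 + ρ3
  [ 1  4  0  -1  0 ]
  [ 0  0  1   0  0 ]
  [ 0  0  0   1  0 ]
  [ 0  0  0   0  1 ]
ρ1 := ρ1 + ρ3
  [ 1  4  0  0  0 ]
  [ 0  0  1  0  0 ]
  [ 0  0  0  1  0 ]
  [ 0  0  0  0  1 ]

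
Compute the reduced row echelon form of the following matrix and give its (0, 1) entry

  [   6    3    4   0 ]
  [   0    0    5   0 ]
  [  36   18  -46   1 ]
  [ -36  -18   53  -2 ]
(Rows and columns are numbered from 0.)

Multiply R1 by 1/6.
  [   1  1/2  2/3   0 ]
  [   0    0    5   0 ]
  [  36   18  -46   1 ]
  [ -36  -18   53  -2 ]
Subtract 36 times R1 from R3.
  [   1  1/2  2/3   0 ]
  [   0    0    5   0 ]
  [   0    0  -70   1 ]
  [ -36  -18   53  -2 ]
Add 36 times R1 to R4.
  [ 1  1/2  2/3   0 ]
  [ 0    0    5   0 ]
  [ 0    0  -70   1 ]
  [ 0    0   77  -2 ]
Multiply R2 by 1/5.
  [ 1  1/2  2/3   0 ]
  [ 0    0    1   0 ]
  [ 0    0  -70   1 ]
  [ 0    0   77  -2 ]
Add 70 times R2 to R3.
  [ 1  1/2  2/3   0 ]
  [ 0    0    1   0 ]
  [ 0    0    0   1 ]
  [ 0    0   77  -2 ]
Subtract 77 times R2 from R4.
  [ 1  1/2  2/3   0 ]
  [ 0    0    1   0 ]
  [ 0    0    0   1 ]
  [ 0    0    0  -2 ]
Add 2 times R3 to R4.
  [ 1  1/2  2/3  0 ]
  [ 0    0    1  0 ]
  [ 0    0    0  1 ]
  [ 0    0    0  0 ]
Subtract 2/3 times R2 from R1.
  [ 1  1/2  0  0 ]
  [ 0    0  1  0 ]
  [ 0    0  0  1 ]
  [ 0    0  0  0 ]

1/2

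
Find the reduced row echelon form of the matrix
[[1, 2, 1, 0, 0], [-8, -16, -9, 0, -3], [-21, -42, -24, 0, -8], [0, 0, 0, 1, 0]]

[[1, 2, 0, 0, 0], [0, 0, 1, 0, 0], [0, 0, 0, 1, 0], [0, 0, 0, 0, 1]]

r2 → r2 + 8·r1
  [   1    2    1  0   0 ]
  [   0    0   -1  0  -3 ]
  [ -21  -42  -24  0  -8 ]
  [   0    0    0  1   0 ]
r3 → r3 + 21·r1
  [ 1  2   1  0   0 ]
  [ 0  0  -1  0  -3 ]
  [ 0  0  -3  0  -8 ]
  [ 0  0   0  1   0 ]
r2 → -1·r2
  [ 1  2   1  0   0 ]
  [ 0  0   1  0   3 ]
  [ 0  0  -3  0  -8 ]
  [ 0  0   0  1   0 ]
r3 → r3 + 3·r2
  [ 1  2  1  0  0 ]
  [ 0  0  1  0  3 ]
  [ 0  0  0  0  1 ]
  [ 0  0  0  1  0 ]
r3 <-> r4
  [ 1  2  1  0  0 ]
  [ 0  0  1  0  3 ]
  [ 0  0  0  1  0 ]
  [ 0  0  0  0  1 ]
r2 → r2 − 3·r4
  [ 1  2  1  0  0 ]
  [ 0  0  1  0  0 ]
  [ 0  0  0  1  0 ]
  [ 0  0  0  0  1 ]
r1 → r1 − r2
  [ 1  2  0  0  0 ]
  [ 0  0  1  0  0 ]
  [ 0  0  0  1  0 ]
  [ 0  0  0  0  1 ]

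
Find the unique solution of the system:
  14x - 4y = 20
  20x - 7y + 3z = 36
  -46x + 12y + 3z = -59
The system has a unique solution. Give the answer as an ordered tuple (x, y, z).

Form the augmented matrix and row-reduce:
  [  14  -4  0  |   20 ]
  [  20  -7  3  |   36 ]
  [ -46  12  3  |  -59 ]
Multiply R1 by 1/14.
Subtract 20 times R1 from R2.
Add 46 times R1 to R3.
Multiply R2 by -7/9.
Add 8/7 times R2 to R3.
Multiply R3 by 3.
Add 7/3 times R3 to R2.
Add 2/7 times R2 to R1.
Reading off the last column: x = 0, y = -5, z = 1/3.

(0, -5, 1/3)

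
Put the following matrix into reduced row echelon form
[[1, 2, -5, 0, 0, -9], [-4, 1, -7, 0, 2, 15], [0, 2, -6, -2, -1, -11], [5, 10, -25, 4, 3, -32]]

ρ2 → ρ2 + 4·ρ1
ρ4 → ρ4 − 5·ρ1
ρ2 → 1/9·ρ2
ρ3 → ρ3 − 2·ρ2
ρ3 → -1/2·ρ3
ρ4 → ρ4 − 4·ρ3
ρ4 → 9·ρ4
ρ3 → ρ3 − 13/18·ρ4
ρ2 → ρ2 − 2/9·ρ4
ρ1 → ρ1 − 2·ρ2

[[1, 0, 1, 0, 0, -3], [0, 1, -3, 0, 0, -3], [0, 0, 0, 1, 0, 1], [0, 0, 0, 0, 1, 3]]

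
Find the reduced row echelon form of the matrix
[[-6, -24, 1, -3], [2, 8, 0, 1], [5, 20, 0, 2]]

R1 ← -1/6·R1
  [ 1   4  -1/6  1/2 ]
  [ 2   8     0    1 ]
  [ 5  20     0    2 ]
R2 ← R2 − 2·R1
  [ 1   4  -1/6  1/2 ]
  [ 0   0   1/3    0 ]
  [ 5  20     0    2 ]
R3 ← R3 − 5·R1
  [ 1  4  -1/6   1/2 ]
  [ 0  0   1/3     0 ]
  [ 0  0   5/6  -1/2 ]
R2 ← 3·R2
  [ 1  4  -1/6   1/2 ]
  [ 0  0     1     0 ]
  [ 0  0   5/6  -1/2 ]
R3 ← R3 − 5/6·R2
  [ 1  4  -1/6   1/2 ]
  [ 0  0     1     0 ]
  [ 0  0     0  -1/2 ]
R3 ← -2·R3
  [ 1  4  -1/6  1/2 ]
  [ 0  0     1    0 ]
  [ 0  0     0    1 ]
R1 ← R1 − 1/2·R3
  [ 1  4  -1/6  0 ]
  [ 0  0     1  0 ]
  [ 0  0     0  1 ]
R1 ← R1 + 1/6·R2
  [ 1  4  0  0 ]
  [ 0  0  1  0 ]
  [ 0  0  0  1 ]

[[1, 4, 0, 0], [0, 0, 1, 0], [0, 0, 0, 1]]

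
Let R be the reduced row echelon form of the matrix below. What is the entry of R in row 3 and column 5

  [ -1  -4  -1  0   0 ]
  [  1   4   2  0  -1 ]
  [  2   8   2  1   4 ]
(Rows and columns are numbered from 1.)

Multiply R1 by -1.
  [ 1  4  1  0   0 ]
  [ 1  4  2  0  -1 ]
  [ 2  8  2  1   4 ]
Subtract R1 from R2.
  [ 1  4  1  0   0 ]
  [ 0  0  1  0  -1 ]
  [ 2  8  2  1   4 ]
Subtract 2 times R1 from R3.
  [ 1  4  1  0   0 ]
  [ 0  0  1  0  -1 ]
  [ 0  0  0  1   4 ]
Subtract R2 from R1.
  [ 1  4  0  0   1 ]
  [ 0  0  1  0  -1 ]
  [ 0  0  0  1   4 ]

4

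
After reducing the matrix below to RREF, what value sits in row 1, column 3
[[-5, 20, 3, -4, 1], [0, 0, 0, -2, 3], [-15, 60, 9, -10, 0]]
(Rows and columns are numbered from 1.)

Multiply R1 by -1/5.
  [   1  -4  -3/5  4/5  -1/5 ]
  [   0   0     0   -2     3 ]
  [ -15  60     9  -10     0 ]
Add 15 times R1 to R3.
  [ 1  -4  -3/5  4/5  -1/5 ]
  [ 0   0     0   -2     3 ]
  [ 0   0     0    2    -3 ]
Multiply R2 by -1/2.
  [ 1  -4  -3/5  4/5  -1/5 ]
  [ 0   0     0    1  -3/2 ]
  [ 0   0     0    2    -3 ]
Subtract 2 times R2 from R3.
  [ 1  -4  -3/5  4/5  -1/5 ]
  [ 0   0     0    1  -3/2 ]
  [ 0   0     0    0     0 ]
Subtract 4/5 times R2 from R1.
  [ 1  -4  -3/5  0     1 ]
  [ 0   0     0  1  -3/2 ]
  [ 0   0     0  0     0 ]

-3/5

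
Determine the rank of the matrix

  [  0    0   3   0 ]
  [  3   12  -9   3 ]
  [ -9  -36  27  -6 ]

rank = 3

R1 ↔ R2
  [  3   12  -9   3 ]
  [  0    0   3   0 ]
  [ -9  -36  27  -6 ]
R1 → 1/3·R1
  [  1    4  -3   1 ]
  [  0    0   3   0 ]
  [ -9  -36  27  -6 ]
R3 → R3 + 9·R1
  [ 1  4  -3  1 ]
  [ 0  0   3  0 ]
  [ 0  0   0  3 ]
R2 → 1/3·R2
  [ 1  4  -3  1 ]
  [ 0  0   1  0 ]
  [ 0  0   0  3 ]
R3 → 1/3·R3
  [ 1  4  -3  1 ]
  [ 0  0   1  0 ]
  [ 0  0   0  1 ]
R1 → R1 − R3
  [ 1  4  -3  0 ]
  [ 0  0   1  0 ]
  [ 0  0   0  1 ]
R1 → R1 + 3·R2
  [ 1  4  0  0 ]
  [ 0  0  1  0 ]
  [ 0  0  0  1 ]
The reduced form has 3 nonzero rows.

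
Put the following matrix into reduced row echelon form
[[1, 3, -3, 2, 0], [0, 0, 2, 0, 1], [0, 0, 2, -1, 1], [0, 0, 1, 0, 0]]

[[1, 3, 0, 0, 0], [0, 0, 1, 0, 0], [0, 0, 0, 1, 0], [0, 0, 0, 0, 1]]

R2 ← 1/2·R2
  [ 1  3  -3   2    0 ]
  [ 0  0   1   0  1/2 ]
  [ 0  0   2  -1    1 ]
  [ 0  0   1   0    0 ]
R3 ← R3 − 2·R2
  [ 1  3  -3   2    0 ]
  [ 0  0   1   0  1/2 ]
  [ 0  0   0  -1    0 ]
  [ 0  0   1   0    0 ]
R4 ← R4 − R2
  [ 1  3  -3   2     0 ]
  [ 0  0   1   0   1/2 ]
  [ 0  0   0  -1     0 ]
  [ 0  0   0   0  -1/2 ]
R3 ← -1·R3
  [ 1  3  -3  2     0 ]
  [ 0  0   1  0   1/2 ]
  [ 0  0   0  1     0 ]
  [ 0  0   0  0  -1/2 ]
R4 ← -2·R4
  [ 1  3  -3  2    0 ]
  [ 0  0   1  0  1/2 ]
  [ 0  0   0  1    0 ]
  [ 0  0   0  0    1 ]
R2 ← R2 − 1/2·R4
  [ 1  3  -3  2  0 ]
  [ 0  0   1  0  0 ]
  [ 0  0   0  1  0 ]
  [ 0  0   0  0  1 ]
R1 ← R1 − 2·R3
  [ 1  3  -3  0  0 ]
  [ 0  0   1  0  0 ]
  [ 0  0   0  1  0 ]
  [ 0  0   0  0  1 ]
R1 ← R1 + 3·R2
  [ 1  3  0  0  0 ]
  [ 0  0  1  0  0 ]
  [ 0  0  0  1  0 ]
  [ 0  0  0  0  1 ]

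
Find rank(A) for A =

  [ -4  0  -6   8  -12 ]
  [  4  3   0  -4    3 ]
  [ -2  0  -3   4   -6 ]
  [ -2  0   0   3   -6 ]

R1 → -1/4·R1
  [  1  0  3/2  -2   3 ]
  [  4  3    0  -4   3 ]
  [ -2  0   -3   4  -6 ]
  [ -2  0    0   3  -6 ]
R2 → R2 − 4·R1
  [  1  0  3/2  -2   3 ]
  [  0  3   -6   4  -9 ]
  [ -2  0   -3   4  -6 ]
  [ -2  0    0   3  -6 ]
R3 → R3 + 2·R1
  [  1  0  3/2  -2   3 ]
  [  0  3   -6   4  -9 ]
  [  0  0    0   0   0 ]
  [ -2  0    0   3  -6 ]
R4 → R4 + 2·R1
  [ 1  0  3/2  -2   3 ]
  [ 0  3   -6   4  -9 ]
  [ 0  0    0   0   0 ]
  [ 0  0    3  -1   0 ]
R2 → 1/3·R2
  [ 1  0  3/2   -2   3 ]
  [ 0  1   -2  4/3  -3 ]
  [ 0  0    0    0   0 ]
  [ 0  0    3   -1   0 ]
R3 <-> R4
  [ 1  0  3/2   -2   3 ]
  [ 0  1   -2  4/3  -3 ]
  [ 0  0    3   -1   0 ]
  [ 0  0    0    0   0 ]
R3 → 1/3·R3
  [ 1  0  3/2    -2   3 ]
  [ 0  1   -2   4/3  -3 ]
  [ 0  0    1  -1/3   0 ]
  [ 0  0    0     0   0 ]
R2 → R2 + 2·R3
  [ 1  0  3/2    -2   3 ]
  [ 0  1    0   2/3  -3 ]
  [ 0  0    1  -1/3   0 ]
  [ 0  0    0     0   0 ]
R1 → R1 − 3/2·R3
  [ 1  0  0  -3/2   3 ]
  [ 0  1  0   2/3  -3 ]
  [ 0  0  1  -1/3   0 ]
  [ 0  0  0     0   0 ]
The reduced form has 3 nonzero rows.

rank = 3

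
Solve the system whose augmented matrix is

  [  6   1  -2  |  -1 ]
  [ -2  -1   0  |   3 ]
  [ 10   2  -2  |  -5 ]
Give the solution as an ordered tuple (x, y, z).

(-1/2, -2, -2)

ρ1 := 1/6·ρ1
ρ2 := ρ2 + 2·ρ1
ρ3 := ρ3 − 10·ρ1
ρ2 := -3/2·ρ2
ρ3 := ρ3 − 1/3·ρ2
ρ2 := ρ2 − ρ3
ρ1 := ρ1 + 1/3·ρ3
ρ1 := ρ1 − 1/6·ρ2
Reading off the last column: x = -1/2, y = -2, z = -2.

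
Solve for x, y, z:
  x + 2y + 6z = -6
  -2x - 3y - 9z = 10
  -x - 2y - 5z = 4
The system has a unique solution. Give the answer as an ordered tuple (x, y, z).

(-2, 4, -2)

Form the augmented matrix and row-reduce:
  [  1   2   6  |  -6 ]
  [ -2  -3  -9  |  10 ]
  [ -1  -2  -5  |   4 ]
ρ2 ← ρ2 + 2·ρ1
  [  1   2   6  |  -6 ]
  [  0   1   3  |  -2 ]
  [ -1  -2  -5  |   4 ]
ρ3 ← ρ3 + ρ1
  [ 1  2  6  |  -6 ]
  [ 0  1  3  |  -2 ]
  [ 0  0  1  |  -2 ]
ρ2 ← ρ2 − 3·ρ3
  [ 1  2  6  |  -6 ]
  [ 0  1  0  |   4 ]
  [ 0  0  1  |  -2 ]
ρ1 ← ρ1 − 6·ρ3
  [ 1  2  0  |   6 ]
  [ 0  1  0  |   4 ]
  [ 0  0  1  |  -2 ]
ρ1 ← ρ1 − 2·ρ2
  [ 1  0  0  |  -2 ]
  [ 0  1  0  |   4 ]
  [ 0  0  1  |  -2 ]
Reading off the last column: x = -2, y = 4, z = -2.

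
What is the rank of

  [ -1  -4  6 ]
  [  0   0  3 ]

rank = 2

R1 ← -1·R1
  [ 1  4  -6 ]
  [ 0  0   3 ]
R2 ← 1/3·R2
  [ 1  4  -6 ]
  [ 0  0   1 ]
R1 ← R1 + 6·R2
  [ 1  4  0 ]
  [ 0  0  1 ]
The reduced form has 2 nonzero rows.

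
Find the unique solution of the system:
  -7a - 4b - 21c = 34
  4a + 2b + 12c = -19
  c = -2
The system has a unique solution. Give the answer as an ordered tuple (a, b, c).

(2, -3/2, -2)

Form the augmented matrix and row-reduce:
  [ -7  -4  -21  |   34 ]
  [  4   2   12  |  -19 ]
  [  0   0    1  |   -2 ]
R1 -> -1/7·R1
  [ 1  4/7   3  |  -34/7 ]
  [ 4    2  12  |    -19 ]
  [ 0    0   1  |     -2 ]
R2 -> R2 − 4·R1
  [ 1   4/7  3  |  -34/7 ]
  [ 0  -2/7  0  |    3/7 ]
  [ 0     0  1  |     -2 ]
R2 -> -7/2·R2
  [ 1  4/7  3  |  -34/7 ]
  [ 0    1  0  |   -3/2 ]
  [ 0    0  1  |     -2 ]
R1 -> R1 − 3·R3
  [ 1  4/7  0  |   8/7 ]
  [ 0    1  0  |  -3/2 ]
  [ 0    0  1  |    -2 ]
R1 -> R1 − 4/7·R2
  [ 1  0  0  |     2 ]
  [ 0  1  0  |  -3/2 ]
  [ 0  0  1  |    -2 ]
Reading off the last column: a = 2, b = -3/2, c = -2.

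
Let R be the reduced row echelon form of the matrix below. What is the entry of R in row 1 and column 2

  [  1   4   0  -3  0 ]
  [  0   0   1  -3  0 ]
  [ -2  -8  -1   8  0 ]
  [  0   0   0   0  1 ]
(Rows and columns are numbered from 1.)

R3 := R3 + 2·R1
  [ 1  4   0  -3  0 ]
  [ 0  0   1  -3  0 ]
  [ 0  0  -1   2  0 ]
  [ 0  0   0   0  1 ]
R3 := R3 + R2
  [ 1  4  0  -3  0 ]
  [ 0  0  1  -3  0 ]
  [ 0  0  0  -1  0 ]
  [ 0  0  0   0  1 ]
R3 := -1·R3
  [ 1  4  0  -3  0 ]
  [ 0  0  1  -3  0 ]
  [ 0  0  0   1  0 ]
  [ 0  0  0   0  1 ]
R2 := R2 + 3·R3
  [ 1  4  0  -3  0 ]
  [ 0  0  1   0  0 ]
  [ 0  0  0   1  0 ]
  [ 0  0  0   0  1 ]
R1 := R1 + 3·R3
  [ 1  4  0  0  0 ]
  [ 0  0  1  0  0 ]
  [ 0  0  0  1  0 ]
  [ 0  0  0  0  1 ]

4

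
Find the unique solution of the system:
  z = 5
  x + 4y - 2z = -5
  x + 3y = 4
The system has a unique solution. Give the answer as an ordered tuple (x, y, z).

(1, 1, 5)

Form the augmented matrix and row-reduce:
  [ 0  0   1  |   5 ]
  [ 1  4  -2  |  -5 ]
  [ 1  3   0  |   4 ]
Swap ρ1 and ρ2.
  [ 1  4  -2  |  -5 ]
  [ 0  0   1  |   5 ]
  [ 1  3   0  |   4 ]
Subtract ρ1 from ρ3.
  [ 1   4  -2  |  -5 ]
  [ 0   0   1  |   5 ]
  [ 0  -1   2  |   9 ]
Swap ρ2 and ρ3.
  [ 1   4  -2  |  -5 ]
  [ 0  -1   2  |   9 ]
  [ 0   0   1  |   5 ]
Multiply ρ2 by -1.
  [ 1  4  -2  |  -5 ]
  [ 0  1  -2  |  -9 ]
  [ 0  0   1  |   5 ]
Add 2 times ρ3 to ρ2.
  [ 1  4  -2  |  -5 ]
  [ 0  1   0  |   1 ]
  [ 0  0   1  |   5 ]
Add 2 times ρ3 to ρ1.
  [ 1  4  0  |  5 ]
  [ 0  1  0  |  1 ]
  [ 0  0  1  |  5 ]
Subtract 4 times ρ2 from ρ1.
  [ 1  0  0  |  1 ]
  [ 0  1  0  |  1 ]
  [ 0  0  1  |  5 ]
Reading off the last column: x = 1, y = 1, z = 5.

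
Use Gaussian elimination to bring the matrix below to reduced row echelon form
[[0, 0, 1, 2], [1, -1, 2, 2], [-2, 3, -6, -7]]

[[1, 0, 0, -1], [0, 1, 0, 1], [0, 0, 1, 2]]

ρ1 <=> ρ2
  [  1  -1   2   2 ]
  [  0   0   1   2 ]
  [ -2   3  -6  -7 ]
ρ3 -> ρ3 + 2·ρ1
  [ 1  -1   2   2 ]
  [ 0   0   1   2 ]
  [ 0   1  -2  -3 ]
ρ2 <=> ρ3
  [ 1  -1   2   2 ]
  [ 0   1  -2  -3 ]
  [ 0   0   1   2 ]
ρ2 -> ρ2 + 2·ρ3
  [ 1  -1  2  2 ]
  [ 0   1  0  1 ]
  [ 0   0  1  2 ]
ρ1 -> ρ1 − 2·ρ3
  [ 1  -1  0  -2 ]
  [ 0   1  0   1 ]
  [ 0   0  1   2 ]
ρ1 -> ρ1 + ρ2
  [ 1  0  0  -1 ]
  [ 0  1  0   1 ]
  [ 0  0  1   2 ]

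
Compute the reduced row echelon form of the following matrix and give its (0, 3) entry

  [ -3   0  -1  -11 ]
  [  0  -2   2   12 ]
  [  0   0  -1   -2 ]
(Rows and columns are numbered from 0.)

3

r1 := -1/3·r1
  [ 1   0  1/3  11/3 ]
  [ 0  -2    2    12 ]
  [ 0   0   -1    -2 ]
r2 := -1/2·r2
  [ 1  0  1/3  11/3 ]
  [ 0  1   -1    -6 ]
  [ 0  0   -1    -2 ]
r3 := -1·r3
  [ 1  0  1/3  11/3 ]
  [ 0  1   -1    -6 ]
  [ 0  0    1     2 ]
r2 := r2 + r3
  [ 1  0  1/3  11/3 ]
  [ 0  1    0    -4 ]
  [ 0  0    1     2 ]
r1 := r1 − 1/3·r3
  [ 1  0  0   3 ]
  [ 0  1  0  -4 ]
  [ 0  0  1   2 ]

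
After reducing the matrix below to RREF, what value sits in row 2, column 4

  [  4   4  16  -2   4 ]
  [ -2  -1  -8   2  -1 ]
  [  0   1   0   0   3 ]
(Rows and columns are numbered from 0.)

R1 := 1/4·R1
  [  1   1   4  -1/2   1 ]
  [ -2  -1  -8     2  -1 ]
  [  0   1   0     0   3 ]
R2 := R2 + 2·R1
  [ 1  1  4  -1/2  1 ]
  [ 0  1  0     1  1 ]
  [ 0  1  0     0  3 ]
R3 := R3 − R2
  [ 1  1  4  -1/2  1 ]
  [ 0  1  0     1  1 ]
  [ 0  0  0    -1  2 ]
R3 := -1·R3
  [ 1  1  4  -1/2   1 ]
  [ 0  1  0     1   1 ]
  [ 0  0  0     1  -2 ]
R2 := R2 − R3
  [ 1  1  4  -1/2   1 ]
  [ 0  1  0     0   3 ]
  [ 0  0  0     1  -2 ]
R1 := R1 + 1/2·R3
  [ 1  1  4  0   0 ]
  [ 0  1  0  0   3 ]
  [ 0  0  0  1  -2 ]
R1 := R1 − R2
  [ 1  0  4  0  -3 ]
  [ 0  1  0  0   3 ]
  [ 0  0  0  1  -2 ]

-2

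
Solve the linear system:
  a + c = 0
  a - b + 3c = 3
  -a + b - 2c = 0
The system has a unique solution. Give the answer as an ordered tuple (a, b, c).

(-3, 3, 3)

Form the augmented matrix and row-reduce:
  [  1   0   1  |  0 ]
  [  1  -1   3  |  3 ]
  [ -1   1  -2  |  0 ]
r2 -> r2 − r1
  [  1   0   1  |  0 ]
  [  0  -1   2  |  3 ]
  [ -1   1  -2  |  0 ]
r3 -> r3 + r1
  [ 1   0   1  |  0 ]
  [ 0  -1   2  |  3 ]
  [ 0   1  -1  |  0 ]
r2 -> -1·r2
  [ 1  0   1  |   0 ]
  [ 0  1  -2  |  -3 ]
  [ 0  1  -1  |   0 ]
r3 -> r3 − r2
  [ 1  0   1  |   0 ]
  [ 0  1  -2  |  -3 ]
  [ 0  0   1  |   3 ]
r2 -> r2 + 2·r3
  [ 1  0  1  |  0 ]
  [ 0  1  0  |  3 ]
  [ 0  0  1  |  3 ]
r1 -> r1 − r3
  [ 1  0  0  |  -3 ]
  [ 0  1  0  |   3 ]
  [ 0  0  1  |   3 ]
Reading off the last column: a = -3, b = 3, c = 3.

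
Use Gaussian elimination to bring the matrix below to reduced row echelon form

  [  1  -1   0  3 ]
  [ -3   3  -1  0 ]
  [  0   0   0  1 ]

r2 → r2 + 3·r1
  [ 1  -1   0  3 ]
  [ 0   0  -1  9 ]
  [ 0   0   0  1 ]
r2 → -1·r2
  [ 1  -1  0   3 ]
  [ 0   0  1  -9 ]
  [ 0   0  0   1 ]
r2 → r2 + 9·r3
  [ 1  -1  0  3 ]
  [ 0   0  1  0 ]
  [ 0   0  0  1 ]
r1 → r1 − 3·r3
  [ 1  -1  0  0 ]
  [ 0   0  1  0 ]
  [ 0   0  0  1 ]

[[1, -1, 0, 0], [0, 0, 1, 0], [0, 0, 0, 1]]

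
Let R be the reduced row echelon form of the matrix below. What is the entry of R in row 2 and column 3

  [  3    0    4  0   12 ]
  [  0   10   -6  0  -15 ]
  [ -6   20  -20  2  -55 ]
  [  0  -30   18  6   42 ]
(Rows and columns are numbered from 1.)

R1 -> 1/3·R1
R3 -> R3 + 6·R1
R2 -> 1/10·R2
R3 -> R3 − 20·R2
R4 -> R4 + 30·R2
R3 -> 1/2·R3
R4 -> R4 − 6·R3

-3/5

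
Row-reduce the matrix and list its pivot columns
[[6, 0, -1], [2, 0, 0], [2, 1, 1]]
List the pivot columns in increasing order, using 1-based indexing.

1, 2, 3

ρ1 ← 1/6·ρ1
  [ 1  0  -1/6 ]
  [ 2  0     0 ]
  [ 2  1     1 ]
ρ2 ← ρ2 − 2·ρ1
  [ 1  0  -1/6 ]
  [ 0  0   1/3 ]
  [ 2  1     1 ]
ρ3 ← ρ3 − 2·ρ1
  [ 1  0  -1/6 ]
  [ 0  0   1/3 ]
  [ 0  1   4/3 ]
ρ2 <=> ρ3
  [ 1  0  -1/6 ]
  [ 0  1   4/3 ]
  [ 0  0   1/3 ]
ρ3 ← 3·ρ3
  [ 1  0  -1/6 ]
  [ 0  1   4/3 ]
  [ 0  0     1 ]
ρ2 ← ρ2 − 4/3·ρ3
  [ 1  0  -1/6 ]
  [ 0  1     0 ]
  [ 0  0     1 ]
ρ1 ← ρ1 + 1/6·ρ3
  [ 1  0  0 ]
  [ 0  1  0 ]
  [ 0  0  1 ]
Pivot columns are the columns containing a leading 1.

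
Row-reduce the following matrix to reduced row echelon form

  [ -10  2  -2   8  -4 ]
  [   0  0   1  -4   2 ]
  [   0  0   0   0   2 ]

R1 -> -1/10·R1
R3 -> 1/2·R3
R2 -> R2 − 2·R3
R1 -> R1 − 2/5·R3
R1 -> R1 − 1/5·R2

[[1, -1/5, 0, 0, 0], [0, 0, 1, -4, 0], [0, 0, 0, 0, 1]]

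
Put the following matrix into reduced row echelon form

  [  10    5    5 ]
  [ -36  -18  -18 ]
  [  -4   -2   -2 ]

[[1, 1/2, 1/2], [0, 0, 0], [0, 0, 0]]

Multiply R1 by 1/10.
  [   1  1/2  1/2 ]
  [ -36  -18  -18 ]
  [  -4   -2   -2 ]
Add 36 times R1 to R2.
  [  1  1/2  1/2 ]
  [  0    0    0 ]
  [ -4   -2   -2 ]
Add 4 times R1 to R3.
  [ 1  1/2  1/2 ]
  [ 0    0    0 ]
  [ 0    0    0 ]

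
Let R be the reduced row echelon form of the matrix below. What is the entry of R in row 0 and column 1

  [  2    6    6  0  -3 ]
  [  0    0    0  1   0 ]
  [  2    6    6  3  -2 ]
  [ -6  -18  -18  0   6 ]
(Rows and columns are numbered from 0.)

R1 → 1/2·R1
  [  1    3    3  0  -3/2 ]
  [  0    0    0  1     0 ]
  [  2    6    6  3    -2 ]
  [ -6  -18  -18  0     6 ]
R3 → R3 − 2·R1
  [  1    3    3  0  -3/2 ]
  [  0    0    0  1     0 ]
  [  0    0    0  3     1 ]
  [ -6  -18  -18  0     6 ]
R4 → R4 + 6·R1
  [ 1  3  3  0  -3/2 ]
  [ 0  0  0  1     0 ]
  [ 0  0  0  3     1 ]
  [ 0  0  0  0    -3 ]
R3 → R3 − 3·R2
  [ 1  3  3  0  -3/2 ]
  [ 0  0  0  1     0 ]
  [ 0  0  0  0     1 ]
  [ 0  0  0  0    -3 ]
R4 → R4 + 3·R3
  [ 1  3  3  0  -3/2 ]
  [ 0  0  0  1     0 ]
  [ 0  0  0  0     1 ]
  [ 0  0  0  0     0 ]
R1 → R1 + 3/2·R3
  [ 1  3  3  0  0 ]
  [ 0  0  0  1  0 ]
  [ 0  0  0  0  1 ]
  [ 0  0  0  0  0 ]

3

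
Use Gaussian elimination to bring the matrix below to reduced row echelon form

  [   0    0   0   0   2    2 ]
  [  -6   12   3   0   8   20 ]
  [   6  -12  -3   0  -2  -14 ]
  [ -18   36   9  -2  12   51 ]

Swap R1 and R2.
  [  -6   12   3   0   8   20 ]
  [   0    0   0   0   2    2 ]
  [   6  -12  -3   0  -2  -14 ]
  [ -18   36   9  -2  12   51 ]
Multiply R1 by -1/6.
  [   1   -2  -1/2   0  -4/3  -10/3 ]
  [   0    0     0   0     2      2 ]
  [   6  -12    -3   0    -2    -14 ]
  [ -18   36     9  -2    12     51 ]
Subtract 6 times R1 from R3.
  [   1  -2  -1/2   0  -4/3  -10/3 ]
  [   0   0     0   0     2      2 ]
  [   0   0     0   0     6      6 ]
  [ -18  36     9  -2    12     51 ]
Add 18 times R1 to R4.
  [ 1  -2  -1/2   0  -4/3  -10/3 ]
  [ 0   0     0   0     2      2 ]
  [ 0   0     0   0     6      6 ]
  [ 0   0     0  -2   -12     -9 ]
Swap R2 and R4.
  [ 1  -2  -1/2   0  -4/3  -10/3 ]
  [ 0   0     0  -2   -12     -9 ]
  [ 0   0     0   0     6      6 ]
  [ 0   0     0   0     2      2 ]
Multiply R2 by -1/2.
  [ 1  -2  -1/2  0  -4/3  -10/3 ]
  [ 0   0     0  1     6    9/2 ]
  [ 0   0     0  0     6      6 ]
  [ 0   0     0  0     2      2 ]
Multiply R3 by 1/6.
  [ 1  -2  -1/2  0  -4/3  -10/3 ]
  [ 0   0     0  1     6    9/2 ]
  [ 0   0     0  0     1      1 ]
  [ 0   0     0  0     2      2 ]
Subtract 2 times R3 from R4.
  [ 1  -2  -1/2  0  -4/3  -10/3 ]
  [ 0   0     0  1     6    9/2 ]
  [ 0   0     0  0     1      1 ]
  [ 0   0     0  0     0      0 ]
Subtract 6 times R3 from R2.
  [ 1  -2  -1/2  0  -4/3  -10/3 ]
  [ 0   0     0  1     0   -3/2 ]
  [ 0   0     0  0     1      1 ]
  [ 0   0     0  0     0      0 ]
Add 4/3 times R3 to R1.
  [ 1  -2  -1/2  0  0    -2 ]
  [ 0   0     0  1  0  -3/2 ]
  [ 0   0     0  0  1     1 ]
  [ 0   0     0  0  0     0 ]

[[1, -2, -1/2, 0, 0, -2], [0, 0, 0, 1, 0, -3/2], [0, 0, 0, 0, 1, 1], [0, 0, 0, 0, 0, 0]]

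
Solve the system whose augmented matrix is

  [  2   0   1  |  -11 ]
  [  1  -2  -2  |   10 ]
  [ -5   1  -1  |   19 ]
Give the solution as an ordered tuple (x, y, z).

(-4, -4, -3)

Multiply R1 by 1/2.
Subtract R1 from R2.
Add 5 times R1 to R3.
Multiply R2 by -1/2.
Subtract R2 from R3.
Multiply R3 by 4.
Subtract 5/4 times R3 from R2.
Subtract 1/2 times R3 from R1.
Reading off the last column: x = -4, y = -4, z = -3.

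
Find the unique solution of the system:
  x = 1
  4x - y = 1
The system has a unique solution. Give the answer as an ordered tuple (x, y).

(1, 3)

Form the augmented matrix and row-reduce:
  [ 1   0  |  1 ]
  [ 4  -1  |  1 ]
R2 -> R2 − 4·R1
  [ 1   0  |   1 ]
  [ 0  -1  |  -3 ]
R2 -> -1·R2
  [ 1  0  |  1 ]
  [ 0  1  |  3 ]
Reading off the last column: x = 1, y = 3.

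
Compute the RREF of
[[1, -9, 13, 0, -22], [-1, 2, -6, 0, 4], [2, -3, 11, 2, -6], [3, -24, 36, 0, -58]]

Add R1 to R2.
  [ 1   -9  13  0  -22 ]
  [ 0   -7   7  0  -18 ]
  [ 2   -3  11  2   -6 ]
  [ 3  -24  36  0  -58 ]
Subtract 2 times R1 from R3.
  [ 1   -9   13  0  -22 ]
  [ 0   -7    7  0  -18 ]
  [ 0   15  -15  2   38 ]
  [ 3  -24   36  0  -58 ]
Subtract 3 times R1 from R4.
  [ 1  -9   13  0  -22 ]
  [ 0  -7    7  0  -18 ]
  [ 0  15  -15  2   38 ]
  [ 0   3   -3  0    8 ]
Multiply R2 by -1/7.
  [ 1  -9   13  0   -22 ]
  [ 0   1   -1  0  18/7 ]
  [ 0  15  -15  2    38 ]
  [ 0   3   -3  0     8 ]
Subtract 15 times R2 from R3.
  [ 1  -9  13  0   -22 ]
  [ 0   1  -1  0  18/7 ]
  [ 0   0   0  2  -4/7 ]
  [ 0   3  -3  0     8 ]
Subtract 3 times R2 from R4.
  [ 1  -9  13  0   -22 ]
  [ 0   1  -1  0  18/7 ]
  [ 0   0   0  2  -4/7 ]
  [ 0   0   0  0   2/7 ]
Multiply R3 by 1/2.
  [ 1  -9  13  0   -22 ]
  [ 0   1  -1  0  18/7 ]
  [ 0   0   0  1  -2/7 ]
  [ 0   0   0  0   2/7 ]
Multiply R4 by 7/2.
  [ 1  -9  13  0   -22 ]
  [ 0   1  -1  0  18/7 ]
  [ 0   0   0  1  -2/7 ]
  [ 0   0   0  0     1 ]
Add 2/7 times R4 to R3.
  [ 1  -9  13  0   -22 ]
  [ 0   1  -1  0  18/7 ]
  [ 0   0   0  1     0 ]
  [ 0   0   0  0     1 ]
Subtract 18/7 times R4 from R2.
  [ 1  -9  13  0  -22 ]
  [ 0   1  -1  0    0 ]
  [ 0   0   0  1    0 ]
  [ 0   0   0  0    1 ]
Add 22 times R4 to R1.
  [ 1  -9  13  0  0 ]
  [ 0   1  -1  0  0 ]
  [ 0   0   0  1  0 ]
  [ 0   0   0  0  1 ]
Add 9 times R2 to R1.
  [ 1  0   4  0  0 ]
  [ 0  1  -1  0  0 ]
  [ 0  0   0  1  0 ]
  [ 0  0   0  0  1 ]

[[1, 0, 4, 0, 0], [0, 1, -1, 0, 0], [0, 0, 0, 1, 0], [0, 0, 0, 0, 1]]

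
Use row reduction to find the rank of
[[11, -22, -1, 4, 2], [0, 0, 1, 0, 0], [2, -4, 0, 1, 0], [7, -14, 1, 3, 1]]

ρ1 -> 1/11·ρ1
  [ 1   -2  -1/11  4/11  2/11 ]
  [ 0    0      1     0     0 ]
  [ 2   -4      0     1     0 ]
  [ 7  -14      1     3     1 ]
ρ3 -> ρ3 − 2·ρ1
  [ 1   -2  -1/11  4/11   2/11 ]
  [ 0    0      1     0      0 ]
  [ 0    0   2/11  3/11  -4/11 ]
  [ 7  -14      1     3      1 ]
ρ4 -> ρ4 − 7·ρ1
  [ 1  -2  -1/11  4/11   2/11 ]
  [ 0   0      1     0      0 ]
  [ 0   0   2/11  3/11  -4/11 ]
  [ 0   0  18/11  5/11  -3/11 ]
ρ3 -> ρ3 − 2/11·ρ2
  [ 1  -2  -1/11  4/11   2/11 ]
  [ 0   0      1     0      0 ]
  [ 0   0      0  3/11  -4/11 ]
  [ 0   0  18/11  5/11  -3/11 ]
ρ4 -> ρ4 − 18/11·ρ2
  [ 1  -2  -1/11  4/11   2/11 ]
  [ 0   0      1     0      0 ]
  [ 0   0      0  3/11  -4/11 ]
  [ 0   0      0  5/11  -3/11 ]
ρ3 -> 11/3·ρ3
  [ 1  -2  -1/11  4/11   2/11 ]
  [ 0   0      1     0      0 ]
  [ 0   0      0     1   -4/3 ]
  [ 0   0      0  5/11  -3/11 ]
ρ4 -> ρ4 − 5/11·ρ3
  [ 1  -2  -1/11  4/11  2/11 ]
  [ 0   0      1     0     0 ]
  [ 0   0      0     1  -4/3 ]
  [ 0   0      0     0   1/3 ]
ρ4 -> 3·ρ4
  [ 1  -2  -1/11  4/11  2/11 ]
  [ 0   0      1     0     0 ]
  [ 0   0      0     1  -4/3 ]
  [ 0   0      0     0     1 ]
ρ3 -> ρ3 + 4/3·ρ4
  [ 1  -2  -1/11  4/11  2/11 ]
  [ 0   0      1     0     0 ]
  [ 0   0      0     1     0 ]
  [ 0   0      0     0     1 ]
ρ1 -> ρ1 − 2/11·ρ4
  [ 1  -2  -1/11  4/11  0 ]
  [ 0   0      1     0  0 ]
  [ 0   0      0     1  0 ]
  [ 0   0      0     0  1 ]
ρ1 -> ρ1 − 4/11·ρ3
  [ 1  -2  -1/11  0  0 ]
  [ 0   0      1  0  0 ]
  [ 0   0      0  1  0 ]
  [ 0   0      0  0  1 ]
ρ1 -> ρ1 + 1/11·ρ2
  [ 1  -2  0  0  0 ]
  [ 0   0  1  0  0 ]
  [ 0   0  0  1  0 ]
  [ 0   0  0  0  1 ]
The reduced form has 4 nonzero rows.

rank = 4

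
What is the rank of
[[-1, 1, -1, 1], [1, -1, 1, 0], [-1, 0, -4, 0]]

rank = 3

R1 → -1·R1
  [  1  -1   1  -1 ]
  [  1  -1   1   0 ]
  [ -1   0  -4   0 ]
R2 → R2 − R1
  [  1  -1   1  -1 ]
  [  0   0   0   1 ]
  [ -1   0  -4   0 ]
R3 → R3 + R1
  [ 1  -1   1  -1 ]
  [ 0   0   0   1 ]
  [ 0  -1  -3  -1 ]
R2 <-> R3
  [ 1  -1   1  -1 ]
  [ 0  -1  -3  -1 ]
  [ 0   0   0   1 ]
R2 → -1·R2
  [ 1  -1  1  -1 ]
  [ 0   1  3   1 ]
  [ 0   0  0   1 ]
R2 → R2 − R3
  [ 1  -1  1  -1 ]
  [ 0   1  3   0 ]
  [ 0   0  0   1 ]
R1 → R1 + R3
  [ 1  -1  1  0 ]
  [ 0   1  3  0 ]
  [ 0   0  0  1 ]
R1 → R1 + R2
  [ 1  0  4  0 ]
  [ 0  1  3  0 ]
  [ 0  0  0  1 ]
The reduced form has 3 nonzero rows.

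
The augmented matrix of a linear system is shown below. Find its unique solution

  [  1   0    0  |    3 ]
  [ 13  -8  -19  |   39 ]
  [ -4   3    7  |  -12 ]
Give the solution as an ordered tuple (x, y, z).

(3, 0, 0)

ρ2 := ρ2 − 13·ρ1
  [  1   0    0  |    3 ]
  [  0  -8  -19  |    0 ]
  [ -4   3    7  |  -12 ]
ρ3 := ρ3 + 4·ρ1
  [ 1   0    0  |  3 ]
  [ 0  -8  -19  |  0 ]
  [ 0   3    7  |  0 ]
ρ2 := -1/8·ρ2
  [ 1  0     0  |  3 ]
  [ 0  1  19/8  |  0 ]
  [ 0  3     7  |  0 ]
ρ3 := ρ3 − 3·ρ2
  [ 1  0     0  |  3 ]
  [ 0  1  19/8  |  0 ]
  [ 0  0  -1/8  |  0 ]
ρ3 := -8·ρ3
  [ 1  0     0  |  3 ]
  [ 0  1  19/8  |  0 ]
  [ 0  0     1  |  0 ]
ρ2 := ρ2 − 19/8·ρ3
  [ 1  0  0  |  3 ]
  [ 0  1  0  |  0 ]
  [ 0  0  1  |  0 ]
Reading off the last column: x = 3, y = 0, z = 0.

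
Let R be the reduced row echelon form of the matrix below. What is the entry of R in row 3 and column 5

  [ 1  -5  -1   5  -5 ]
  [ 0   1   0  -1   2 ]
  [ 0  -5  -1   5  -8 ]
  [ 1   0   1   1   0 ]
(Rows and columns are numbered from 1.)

-2

R4 ← R4 − R1
  [ 1  -5  -1   5  -5 ]
  [ 0   1   0  -1   2 ]
  [ 0  -5  -1   5  -8 ]
  [ 0   5   2  -4   5 ]
R3 ← R3 + 5·R2
  [ 1  -5  -1   5  -5 ]
  [ 0   1   0  -1   2 ]
  [ 0   0  -1   0   2 ]
  [ 0   5   2  -4   5 ]
R4 ← R4 − 5·R2
  [ 1  -5  -1   5  -5 ]
  [ 0   1   0  -1   2 ]
  [ 0   0  -1   0   2 ]
  [ 0   0   2   1  -5 ]
R3 ← -1·R3
  [ 1  -5  -1   5  -5 ]
  [ 0   1   0  -1   2 ]
  [ 0   0   1   0  -2 ]
  [ 0   0   2   1  -5 ]
R4 ← R4 − 2·R3
  [ 1  -5  -1   5  -5 ]
  [ 0   1   0  -1   2 ]
  [ 0   0   1   0  -2 ]
  [ 0   0   0   1  -1 ]
R2 ← R2 + R4
  [ 1  -5  -1  5  -5 ]
  [ 0   1   0  0   1 ]
  [ 0   0   1  0  -2 ]
  [ 0   0   0  1  -1 ]
R1 ← R1 − 5·R4
  [ 1  -5  -1  0   0 ]
  [ 0   1   0  0   1 ]
  [ 0   0   1  0  -2 ]
  [ 0   0   0  1  -1 ]
R1 ← R1 + R3
  [ 1  -5  0  0  -2 ]
  [ 0   1  0  0   1 ]
  [ 0   0  1  0  -2 ]
  [ 0   0  0  1  -1 ]
R1 ← R1 + 5·R2
  [ 1  0  0  0   3 ]
  [ 0  1  0  0   1 ]
  [ 0  0  1  0  -2 ]
  [ 0  0  0  1  -1 ]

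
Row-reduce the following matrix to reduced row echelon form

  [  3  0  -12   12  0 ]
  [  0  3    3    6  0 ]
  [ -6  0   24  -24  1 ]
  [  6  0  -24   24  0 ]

Multiply R1 by 1/3.
  [  1  0   -4    4  0 ]
  [  0  3    3    6  0 ]
  [ -6  0   24  -24  1 ]
  [  6  0  -24   24  0 ]
Add 6 times R1 to R3.
  [ 1  0   -4   4  0 ]
  [ 0  3    3   6  0 ]
  [ 0  0    0   0  1 ]
  [ 6  0  -24  24  0 ]
Subtract 6 times R1 from R4.
  [ 1  0  -4  4  0 ]
  [ 0  3   3  6  0 ]
  [ 0  0   0  0  1 ]
  [ 0  0   0  0  0 ]
Multiply R2 by 1/3.
  [ 1  0  -4  4  0 ]
  [ 0  1   1  2  0 ]
  [ 0  0   0  0  1 ]
  [ 0  0   0  0  0 ]

[[1, 0, -4, 4, 0], [0, 1, 1, 2, 0], [0, 0, 0, 0, 1], [0, 0, 0, 0, 0]]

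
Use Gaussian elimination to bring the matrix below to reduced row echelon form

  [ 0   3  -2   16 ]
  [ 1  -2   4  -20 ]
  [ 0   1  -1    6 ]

[[1, 0, 0, -4], [0, 1, 0, 4], [0, 0, 1, -2]]

R1 <-> R2
  [ 1  -2   4  -20 ]
  [ 0   3  -2   16 ]
  [ 0   1  -1    6 ]
R2 → 1/3·R2
  [ 1  -2     4   -20 ]
  [ 0   1  -2/3  16/3 ]
  [ 0   1    -1     6 ]
R3 → R3 − R2
  [ 1  -2     4   -20 ]
  [ 0   1  -2/3  16/3 ]
  [ 0   0  -1/3   2/3 ]
R3 → -3·R3
  [ 1  -2     4   -20 ]
  [ 0   1  -2/3  16/3 ]
  [ 0   0     1    -2 ]
R2 → R2 + 2/3·R3
  [ 1  -2  4  -20 ]
  [ 0   1  0    4 ]
  [ 0   0  1   -2 ]
R1 → R1 − 4·R3
  [ 1  -2  0  -12 ]
  [ 0   1  0    4 ]
  [ 0   0  1   -2 ]
R1 → R1 + 2·R2
  [ 1  0  0  -4 ]
  [ 0  1  0   4 ]
  [ 0  0  1  -2 ]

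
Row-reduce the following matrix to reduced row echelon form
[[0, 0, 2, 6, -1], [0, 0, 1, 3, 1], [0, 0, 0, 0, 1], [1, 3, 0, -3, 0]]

Swap R1 and R4.
  [ 1  3  0  -3   0 ]
  [ 0  0  1   3   1 ]
  [ 0  0  0   0   1 ]
  [ 0  0  2   6  -1 ]
Subtract 2 times R2 from R4.
  [ 1  3  0  -3   0 ]
  [ 0  0  1   3   1 ]
  [ 0  0  0   0   1 ]
  [ 0  0  0   0  -3 ]
Add 3 times R3 to R4.
  [ 1  3  0  -3  0 ]
  [ 0  0  1   3  1 ]
  [ 0  0  0   0  1 ]
  [ 0  0  0   0  0 ]
Subtract R3 from R2.
  [ 1  3  0  -3  0 ]
  [ 0  0  1   3  0 ]
  [ 0  0  0   0  1 ]
  [ 0  0  0   0  0 ]

[[1, 3, 0, -3, 0], [0, 0, 1, 3, 0], [0, 0, 0, 0, 1], [0, 0, 0, 0, 0]]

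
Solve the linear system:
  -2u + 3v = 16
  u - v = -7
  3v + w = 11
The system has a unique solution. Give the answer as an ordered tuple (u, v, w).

(-5, 2, 5)

Form the augmented matrix and row-reduce:
  [ -2   3  0  |  16 ]
  [  1  -1  0  |  -7 ]
  [  0   3  1  |  11 ]
R1 := -1/2·R1
  [ 1  -3/2  0  |  -8 ]
  [ 1    -1  0  |  -7 ]
  [ 0     3  1  |  11 ]
R2 := R2 − R1
  [ 1  -3/2  0  |  -8 ]
  [ 0   1/2  0  |   1 ]
  [ 0     3  1  |  11 ]
R2 := 2·R2
  [ 1  -3/2  0  |  -8 ]
  [ 0     1  0  |   2 ]
  [ 0     3  1  |  11 ]
R3 := R3 − 3·R2
  [ 1  -3/2  0  |  -8 ]
  [ 0     1  0  |   2 ]
  [ 0     0  1  |   5 ]
R1 := R1 + 3/2·R2
  [ 1  0  0  |  -5 ]
  [ 0  1  0  |   2 ]
  [ 0  0  1  |   5 ]
Reading off the last column: u = -5, v = 2, w = 5.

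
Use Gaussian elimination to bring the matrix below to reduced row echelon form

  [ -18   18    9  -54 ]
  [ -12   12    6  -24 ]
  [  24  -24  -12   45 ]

[[1, -1, -1/2, 0], [0, 0, 0, 1], [0, 0, 0, 0]]

r1 ← -1/18·r1
  [   1   -1  -1/2    3 ]
  [ -12   12     6  -24 ]
  [  24  -24   -12   45 ]
r2 ← r2 + 12·r1
  [  1   -1  -1/2   3 ]
  [  0    0     0  12 ]
  [ 24  -24   -12  45 ]
r3 ← r3 − 24·r1
  [ 1  -1  -1/2    3 ]
  [ 0   0     0   12 ]
  [ 0   0     0  -27 ]
r2 ← 1/12·r2
  [ 1  -1  -1/2    3 ]
  [ 0   0     0    1 ]
  [ 0   0     0  -27 ]
r3 ← r3 + 27·r2
  [ 1  -1  -1/2  3 ]
  [ 0   0     0  1 ]
  [ 0   0     0  0 ]
r1 ← r1 − 3·r2
  [ 1  -1  -1/2  0 ]
  [ 0   0     0  1 ]
  [ 0   0     0  0 ]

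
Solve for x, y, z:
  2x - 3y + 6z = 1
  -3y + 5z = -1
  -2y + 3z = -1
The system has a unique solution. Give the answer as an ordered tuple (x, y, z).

(1/2, 2, 1)

Form the augmented matrix and row-reduce:
  [ 2  -3  6  |   1 ]
  [ 0  -3  5  |  -1 ]
  [ 0  -2  3  |  -1 ]
R1 -> 1/2·R1
R2 -> -1/3·R2
R3 -> R3 + 2·R2
R3 -> -3·R3
R2 -> R2 + 5/3·R3
R1 -> R1 − 3·R3
R1 -> R1 + 3/2·R2
Reading off the last column: x = 1/2, y = 2, z = 1.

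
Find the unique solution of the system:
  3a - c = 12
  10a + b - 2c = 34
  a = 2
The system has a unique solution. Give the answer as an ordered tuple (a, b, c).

(2, 2, -6)

Form the augmented matrix and row-reduce:
  [  3  0  -1  |  12 ]
  [ 10  1  -2  |  34 ]
  [  1  0   0  |   2 ]
R1 ← 1/3·R1
  [  1  0  -1/3  |   4 ]
  [ 10  1    -2  |  34 ]
  [  1  0     0  |   2 ]
R2 ← R2 − 10·R1
  [ 1  0  -1/3  |   4 ]
  [ 0  1   4/3  |  -6 ]
  [ 1  0     0  |   2 ]
R3 ← R3 − R1
  [ 1  0  -1/3  |   4 ]
  [ 0  1   4/3  |  -6 ]
  [ 0  0   1/3  |  -2 ]
R3 ← 3·R3
  [ 1  0  -1/3  |   4 ]
  [ 0  1   4/3  |  -6 ]
  [ 0  0     1  |  -6 ]
R2 ← R2 − 4/3·R3
  [ 1  0  -1/3  |   4 ]
  [ 0  1     0  |   2 ]
  [ 0  0     1  |  -6 ]
R1 ← R1 + 1/3·R3
  [ 1  0  0  |   2 ]
  [ 0  1  0  |   2 ]
  [ 0  0  1  |  -6 ]
Reading off the last column: a = 2, b = 2, c = -6.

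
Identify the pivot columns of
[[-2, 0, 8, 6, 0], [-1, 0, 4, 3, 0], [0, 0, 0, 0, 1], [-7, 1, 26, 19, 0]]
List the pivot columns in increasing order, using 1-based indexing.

1, 2, 5

R1 -> -1/2·R1
  [  1  0  -4  -3  0 ]
  [ -1  0   4   3  0 ]
  [  0  0   0   0  1 ]
  [ -7  1  26  19  0 ]
R2 -> R2 + R1
  [  1  0  -4  -3  0 ]
  [  0  0   0   0  0 ]
  [  0  0   0   0  1 ]
  [ -7  1  26  19  0 ]
R4 -> R4 + 7·R1
  [ 1  0  -4  -3  0 ]
  [ 0  0   0   0  0 ]
  [ 0  0   0   0  1 ]
  [ 0  1  -2  -2  0 ]
R2 <-> R4
  [ 1  0  -4  -3  0 ]
  [ 0  1  -2  -2  0 ]
  [ 0  0   0   0  1 ]
  [ 0  0   0   0  0 ]
Pivot columns are the columns containing a leading 1.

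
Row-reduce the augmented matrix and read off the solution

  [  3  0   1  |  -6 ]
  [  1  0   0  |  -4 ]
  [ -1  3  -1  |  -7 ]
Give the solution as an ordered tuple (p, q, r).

(-4, -5/3, 6)

R1 -> 1/3·R1
  [  1  0  1/3  |  -2 ]
  [  1  0    0  |  -4 ]
  [ -1  3   -1  |  -7 ]
R2 -> R2 − R1
  [  1  0   1/3  |  -2 ]
  [  0  0  -1/3  |  -2 ]
  [ -1  3    -1  |  -7 ]
R3 -> R3 + R1
  [ 1  0   1/3  |  -2 ]
  [ 0  0  -1/3  |  -2 ]
  [ 0  3  -2/3  |  -9 ]
R2 <=> R3
  [ 1  0   1/3  |  -2 ]
  [ 0  3  -2/3  |  -9 ]
  [ 0  0  -1/3  |  -2 ]
R2 -> 1/3·R2
  [ 1  0   1/3  |  -2 ]
  [ 0  1  -2/9  |  -3 ]
  [ 0  0  -1/3  |  -2 ]
R3 -> -3·R3
  [ 1  0   1/3  |  -2 ]
  [ 0  1  -2/9  |  -3 ]
  [ 0  0     1  |   6 ]
R2 -> R2 + 2/9·R3
  [ 1  0  1/3  |    -2 ]
  [ 0  1    0  |  -5/3 ]
  [ 0  0    1  |     6 ]
R1 -> R1 − 1/3·R3
  [ 1  0  0  |    -4 ]
  [ 0  1  0  |  -5/3 ]
  [ 0  0  1  |     6 ]
Reading off the last column: p = -4, q = -5/3, r = 6.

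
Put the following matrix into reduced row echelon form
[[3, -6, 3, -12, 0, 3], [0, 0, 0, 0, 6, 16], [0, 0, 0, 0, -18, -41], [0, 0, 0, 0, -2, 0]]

[[1, -2, 1, -4, 0, 0], [0, 0, 0, 0, 1, 0], [0, 0, 0, 0, 0, 1], [0, 0, 0, 0, 0, 0]]

Multiply r1 by 1/3.
  [ 1  -2  1  -4    0    1 ]
  [ 0   0  0   0    6   16 ]
  [ 0   0  0   0  -18  -41 ]
  [ 0   0  0   0   -2    0 ]
Multiply r2 by 1/6.
  [ 1  -2  1  -4    0    1 ]
  [ 0   0  0   0    1  8/3 ]
  [ 0   0  0   0  -18  -41 ]
  [ 0   0  0   0   -2    0 ]
Add 18 times r2 to r3.
  [ 1  -2  1  -4   0    1 ]
  [ 0   0  0   0   1  8/3 ]
  [ 0   0  0   0   0    7 ]
  [ 0   0  0   0  -2    0 ]
Add 2 times r2 to r4.
  [ 1  -2  1  -4  0     1 ]
  [ 0   0  0   0  1   8/3 ]
  [ 0   0  0   0  0     7 ]
  [ 0   0  0   0  0  16/3 ]
Multiply r3 by 1/7.
  [ 1  -2  1  -4  0     1 ]
  [ 0   0  0   0  1   8/3 ]
  [ 0   0  0   0  0     1 ]
  [ 0   0  0   0  0  16/3 ]
Subtract 16/3 times r3 from r4.
  [ 1  -2  1  -4  0    1 ]
  [ 0   0  0   0  1  8/3 ]
  [ 0   0  0   0  0    1 ]
  [ 0   0  0   0  0    0 ]
Subtract 8/3 times r3 from r2.
  [ 1  -2  1  -4  0  1 ]
  [ 0   0  0   0  1  0 ]
  [ 0   0  0   0  0  1 ]
  [ 0   0  0   0  0  0 ]
Subtract r3 from r1.
  [ 1  -2  1  -4  0  0 ]
  [ 0   0  0   0  1  0 ]
  [ 0   0  0   0  0  1 ]
  [ 0   0  0   0  0  0 ]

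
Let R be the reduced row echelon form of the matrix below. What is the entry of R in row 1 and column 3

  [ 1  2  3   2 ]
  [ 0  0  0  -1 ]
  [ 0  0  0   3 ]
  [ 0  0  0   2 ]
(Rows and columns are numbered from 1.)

R2 -> -1·R2
  [ 1  2  3  2 ]
  [ 0  0  0  1 ]
  [ 0  0  0  3 ]
  [ 0  0  0  2 ]
R3 -> R3 − 3·R2
  [ 1  2  3  2 ]
  [ 0  0  0  1 ]
  [ 0  0  0  0 ]
  [ 0  0  0  2 ]
R4 -> R4 − 2·R2
  [ 1  2  3  2 ]
  [ 0  0  0  1 ]
  [ 0  0  0  0 ]
  [ 0  0  0  0 ]
R1 -> R1 − 2·R2
  [ 1  2  3  0 ]
  [ 0  0  0  1 ]
  [ 0  0  0  0 ]
  [ 0  0  0  0 ]

3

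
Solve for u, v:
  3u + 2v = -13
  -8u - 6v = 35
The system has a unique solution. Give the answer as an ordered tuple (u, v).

Form the augmented matrix and row-reduce:
  [  3   2  |  -13 ]
  [ -8  -6  |   35 ]
ρ1 ← 1/3·ρ1
  [  1  2/3  |  -13/3 ]
  [ -8   -6  |     35 ]
ρ2 ← ρ2 + 8·ρ1
  [ 1   2/3  |  -13/3 ]
  [ 0  -2/3  |    1/3 ]
ρ2 ← -3/2·ρ2
  [ 1  2/3  |  -13/3 ]
  [ 0    1  |   -1/2 ]
ρ1 ← ρ1 − 2/3·ρ2
  [ 1  0  |    -4 ]
  [ 0  1  |  -1/2 ]
Reading off the last column: u = -4, v = -1/2.

(-4, -1/2)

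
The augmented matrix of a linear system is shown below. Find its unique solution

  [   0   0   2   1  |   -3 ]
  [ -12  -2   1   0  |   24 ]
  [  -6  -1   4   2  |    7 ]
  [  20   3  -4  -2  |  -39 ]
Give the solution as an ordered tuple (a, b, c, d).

R1 <=> R2
  [ -12  -2   1   0  |   24 ]
  [   0   0   2   1  |   -3 ]
  [  -6  -1   4   2  |    7 ]
  [  20   3  -4  -2  |  -39 ]
R1 -> -1/12·R1
  [  1  1/6  -1/12   0  |   -2 ]
  [  0    0      2   1  |   -3 ]
  [ -6   -1      4   2  |    7 ]
  [ 20    3     -4  -2  |  -39 ]
R3 -> R3 + 6·R1
  [  1  1/6  -1/12   0  |   -2 ]
  [  0    0      2   1  |   -3 ]
  [  0    0    7/2   2  |   -5 ]
  [ 20    3     -4  -2  |  -39 ]
R4 -> R4 − 20·R1
  [ 1   1/6  -1/12   0  |  -2 ]
  [ 0     0      2   1  |  -3 ]
  [ 0     0    7/2   2  |  -5 ]
  [ 0  -1/3   -7/3  -2  |   1 ]
R2 <=> R4
  [ 1   1/6  -1/12   0  |  -2 ]
  [ 0  -1/3   -7/3  -2  |   1 ]
  [ 0     0    7/2   2  |  -5 ]
  [ 0     0      2   1  |  -3 ]
R2 -> -3·R2
  [ 1  1/6  -1/12  0  |  -2 ]
  [ 0    1      7  6  |  -3 ]
  [ 0    0    7/2  2  |  -5 ]
  [ 0    0      2  1  |  -3 ]
R3 -> 2/7·R3
  [ 1  1/6  -1/12    0  |     -2 ]
  [ 0    1      7    6  |     -3 ]
  [ 0    0      1  4/7  |  -10/7 ]
  [ 0    0      2    1  |     -3 ]
R4 -> R4 − 2·R3
  [ 1  1/6  -1/12     0  |     -2 ]
  [ 0    1      7     6  |     -3 ]
  [ 0    0      1   4/7  |  -10/7 ]
  [ 0    0      0  -1/7  |   -1/7 ]
R4 -> -7·R4
  [ 1  1/6  -1/12    0  |     -2 ]
  [ 0    1      7    6  |     -3 ]
  [ 0    0      1  4/7  |  -10/7 ]
  [ 0    0      0    1  |      1 ]
R3 -> R3 − 4/7·R4
  [ 1  1/6  -1/12  0  |  -2 ]
  [ 0    1      7  6  |  -3 ]
  [ 0    0      1  0  |  -2 ]
  [ 0    0      0  1  |   1 ]
R2 -> R2 − 6·R4
  [ 1  1/6  -1/12  0  |  -2 ]
  [ 0    1      7  0  |  -9 ]
  [ 0    0      1  0  |  -2 ]
  [ 0    0      0  1  |   1 ]
R2 -> R2 − 7·R3
  [ 1  1/6  -1/12  0  |  -2 ]
  [ 0    1      0  0  |   5 ]
  [ 0    0      1  0  |  -2 ]
  [ 0    0      0  1  |   1 ]
R1 -> R1 + 1/12·R3
  [ 1  1/6  0  0  |  -13/6 ]
  [ 0    1  0  0  |      5 ]
  [ 0    0  1  0  |     -2 ]
  [ 0    0  0  1  |      1 ]
R1 -> R1 − 1/6·R2
  [ 1  0  0  0  |  -3 ]
  [ 0  1  0  0  |   5 ]
  [ 0  0  1  0  |  -2 ]
  [ 0  0  0  1  |   1 ]
Reading off the last column: a = -3, b = 5, c = -2, d = 1.

(-3, 5, -2, 1)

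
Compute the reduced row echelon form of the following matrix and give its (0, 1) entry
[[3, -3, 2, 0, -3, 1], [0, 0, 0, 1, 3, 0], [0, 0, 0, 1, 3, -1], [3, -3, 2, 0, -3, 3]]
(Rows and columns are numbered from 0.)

-1

R1 -> 1/3·R1
  [ 1  -1  2/3  0  -1  1/3 ]
  [ 0   0    0  1   3    0 ]
  [ 0   0    0  1   3   -1 ]
  [ 3  -3    2  0  -3    3 ]
R4 -> R4 − 3·R1
  [ 1  -1  2/3  0  -1  1/3 ]
  [ 0   0    0  1   3    0 ]
  [ 0   0    0  1   3   -1 ]
  [ 0   0    0  0   0    2 ]
R3 -> R3 − R2
  [ 1  -1  2/3  0  -1  1/3 ]
  [ 0   0    0  1   3    0 ]
  [ 0   0    0  0   0   -1 ]
  [ 0   0    0  0   0    2 ]
R3 -> -1·R3
  [ 1  -1  2/3  0  -1  1/3 ]
  [ 0   0    0  1   3    0 ]
  [ 0   0    0  0   0    1 ]
  [ 0   0    0  0   0    2 ]
R4 -> R4 − 2·R3
  [ 1  -1  2/3  0  -1  1/3 ]
  [ 0   0    0  1   3    0 ]
  [ 0   0    0  0   0    1 ]
  [ 0   0    0  0   0    0 ]
R1 -> R1 − 1/3·R3
  [ 1  -1  2/3  0  -1  0 ]
  [ 0   0    0  1   3  0 ]
  [ 0   0    0  0   0  1 ]
  [ 0   0    0  0   0  0 ]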